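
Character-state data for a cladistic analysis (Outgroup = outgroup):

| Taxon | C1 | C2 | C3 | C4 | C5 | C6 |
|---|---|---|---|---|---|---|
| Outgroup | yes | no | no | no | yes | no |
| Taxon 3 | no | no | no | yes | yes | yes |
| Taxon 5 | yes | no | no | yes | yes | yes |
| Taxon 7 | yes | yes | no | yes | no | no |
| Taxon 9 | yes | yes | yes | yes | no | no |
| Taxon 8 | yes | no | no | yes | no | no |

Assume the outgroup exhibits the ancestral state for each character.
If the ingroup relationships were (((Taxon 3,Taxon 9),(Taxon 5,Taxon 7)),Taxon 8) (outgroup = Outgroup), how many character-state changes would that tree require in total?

Map each character onto (((Taxon 3,Taxon 9),(Taxon 5,Taxon 7)),Taxon 8) (rooted by Outgroup) and count the minimum state changes it requires (Fitch parsimony):
C1: 1; C2: 2; C3: 1; C4: 1; C5: 3; C6: 2.
Total tree length = 10.

10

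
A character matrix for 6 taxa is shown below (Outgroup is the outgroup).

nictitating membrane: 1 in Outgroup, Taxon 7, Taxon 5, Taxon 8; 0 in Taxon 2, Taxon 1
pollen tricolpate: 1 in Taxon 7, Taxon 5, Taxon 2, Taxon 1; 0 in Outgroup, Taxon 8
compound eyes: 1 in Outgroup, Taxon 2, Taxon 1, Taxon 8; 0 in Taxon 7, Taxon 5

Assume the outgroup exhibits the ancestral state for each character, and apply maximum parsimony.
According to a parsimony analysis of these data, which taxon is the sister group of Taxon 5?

Taxon 7

Character polarity is set by the outgroup: the derived state is whichever differs from the outgroup's state, so for nictitating membrane, compound eyes the derived state is '0', and for the remaining characters it is '1'.
Only Taxon 1 and Taxon 2 show the derived state '0' for nictitating membrane, supporting them as a clade.
pollen tricolpate (derived state '1') is shared by Taxon 1, Taxon 2, Taxon 5, and Taxon 7 — a synapomorphy uniting that clade.
Only Taxon 5 and Taxon 7 show the derived state '0' for compound eyes, supporting them as a clade.
Most parsimonious ingroup topology: (((Taxon 7,Taxon 5),(Taxon 2,Taxon 1)),Taxon 8).
Taxon 5 and Taxon 7 form a cherry on this tree, so they are sister taxa.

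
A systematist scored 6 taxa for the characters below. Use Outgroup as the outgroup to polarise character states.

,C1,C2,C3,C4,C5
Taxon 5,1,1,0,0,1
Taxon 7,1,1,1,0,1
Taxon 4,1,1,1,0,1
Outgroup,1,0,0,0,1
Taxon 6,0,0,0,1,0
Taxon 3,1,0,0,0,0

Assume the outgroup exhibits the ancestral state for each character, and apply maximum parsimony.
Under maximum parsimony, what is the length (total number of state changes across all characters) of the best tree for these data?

5

Character polarity is set by the outgroup: the derived state is whichever differs from the outgroup's state, so for C1, C5 the derived state is '0', and for the remaining characters it is '1'.
C1 (derived state '0') is unique to Taxon 6 (autapomorphy; uninformative for grouping).
C2: derived state '1' in Taxon 4, Taxon 5, and Taxon 7 only — synapomorphy for {Taxon 4, Taxon 5, Taxon 7}.
C3: derived state '1' in Taxon 4 and Taxon 7 only — synapomorphy for {Taxon 4, Taxon 7}.
C4: derived state '1' in Taxon 6 only — an autapomorphy, so it tells us nothing about relationships among taxa.
C5: derived state '0' in Taxon 3 and Taxon 6 only — synapomorphy for {Taxon 3, Taxon 6}.
Most parsimonious ingroup topology: ((Taxon 3,Taxon 6),((Taxon 7,Taxon 4),Taxon 5)).
Changes per character on this tree: C1: 1; C2: 1; C3: 1; C4: 1; C5: 1.
Total = 5.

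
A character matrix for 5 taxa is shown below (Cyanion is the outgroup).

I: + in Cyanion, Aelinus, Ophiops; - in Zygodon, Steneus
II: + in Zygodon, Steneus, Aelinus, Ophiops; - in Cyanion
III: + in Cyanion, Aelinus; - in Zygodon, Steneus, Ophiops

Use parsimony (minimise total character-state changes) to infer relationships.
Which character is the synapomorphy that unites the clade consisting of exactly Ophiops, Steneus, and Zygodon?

III

Character polarity is set by the outgroup: the derived state is whichever differs from the outgroup's state, so for I, III the derived state is '-', and for the remaining characters it is '+'.
Only Steneus and Zygodon show the derived state '-' for I, supporting them as a clade.
II (derived state '+') is shared by all ingroup taxa — unites the whole ingroup.
III: derived state '-' in Ophiops, Steneus, and Zygodon only — synapomorphy for {Ophiops, Steneus, Zygodon}.
Most parsimonious ingroup topology: (((Zygodon,Steneus),Ophiops),Aelinus).
The clade {Ophiops, Steneus, Zygodon} is supported by III: its derived state '-' occurs in exactly those taxa and in no other taxon (including the outgroup).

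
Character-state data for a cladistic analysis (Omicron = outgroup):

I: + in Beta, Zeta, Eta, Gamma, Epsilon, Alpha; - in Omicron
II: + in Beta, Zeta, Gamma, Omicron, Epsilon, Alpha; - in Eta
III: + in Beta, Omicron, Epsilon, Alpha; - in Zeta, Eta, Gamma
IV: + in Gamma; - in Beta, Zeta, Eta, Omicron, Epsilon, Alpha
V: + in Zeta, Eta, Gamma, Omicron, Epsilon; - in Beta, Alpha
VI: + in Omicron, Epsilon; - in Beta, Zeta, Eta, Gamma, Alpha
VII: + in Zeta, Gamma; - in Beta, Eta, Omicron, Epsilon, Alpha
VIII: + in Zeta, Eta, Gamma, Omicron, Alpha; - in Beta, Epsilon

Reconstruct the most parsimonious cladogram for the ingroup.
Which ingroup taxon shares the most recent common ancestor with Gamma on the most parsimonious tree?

Character polarity is set by the outgroup: the derived state is whichever differs from the outgroup's state, so for II, III, V, VI, VIII the derived state is '-', and for the remaining characters it is '+'.
I (derived state '+') is shared by all ingroup taxa — unites the whole ingroup.
II (derived state '-') is unique to Eta (autapomorphy; uninformative for grouping).
III: derived state '-' in Eta, Gamma, and Zeta only — synapomorphy for {Eta, Gamma, Zeta}.
IV (derived state '+') is unique to Gamma (autapomorphy; uninformative for grouping).
Only Alpha and Beta show the derived state '-' for V, supporting them as a clade.
Only Alpha, Beta, Eta, Gamma, and Zeta show the derived state '-' for VI, supporting them as a clade.
VII: derived state '+' in Gamma and Zeta only — synapomorphy for {Gamma, Zeta}.
VIII groups Beta and Epsilon, which is incompatible with the clades supported by the remaining characters; treating it as convergent (homoplasy) costs fewer steps than any alternative tree.
Most parsimonious ingroup topology: ((((Gamma,Zeta),Eta),(Beta,Alpha)),Epsilon).
Gamma and Zeta form a cherry on this tree, so they are sister taxa.

Zeta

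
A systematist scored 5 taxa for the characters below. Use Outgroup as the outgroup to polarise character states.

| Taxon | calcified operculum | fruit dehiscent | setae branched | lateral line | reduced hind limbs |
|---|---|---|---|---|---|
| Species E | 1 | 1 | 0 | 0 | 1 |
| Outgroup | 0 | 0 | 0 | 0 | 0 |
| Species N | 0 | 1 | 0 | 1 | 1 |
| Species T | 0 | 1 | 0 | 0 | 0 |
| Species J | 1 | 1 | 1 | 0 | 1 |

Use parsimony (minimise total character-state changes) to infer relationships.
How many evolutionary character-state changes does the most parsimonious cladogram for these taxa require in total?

The outgroup has state '0' for every character, so '1' is the derived state throughout.
Only Species E and Species J show the derived state '1' for calcified operculum, supporting them as a clade.
fruit dehiscent (derived state '1') is shared by all ingroup taxa — unites the whole ingroup.
setae branched: derived state '1' in Species J only — an autapomorphy, so it tells us nothing about relationships among taxa.
lateral line: derived state '1' in Species N only — an autapomorphy, so it tells us nothing about relationships among taxa.
Only Species E, Species J, and Species N show the derived state '1' for reduced hind limbs, supporting them as a clade.
Most parsimonious ingroup topology: (((Species J,Species E),Species N),Species T).
Changes per character on this tree: calcified operculum: 1; fruit dehiscent: 1; setae branched: 1; lateral line: 1; reduced hind limbs: 1.
Total = 5.

5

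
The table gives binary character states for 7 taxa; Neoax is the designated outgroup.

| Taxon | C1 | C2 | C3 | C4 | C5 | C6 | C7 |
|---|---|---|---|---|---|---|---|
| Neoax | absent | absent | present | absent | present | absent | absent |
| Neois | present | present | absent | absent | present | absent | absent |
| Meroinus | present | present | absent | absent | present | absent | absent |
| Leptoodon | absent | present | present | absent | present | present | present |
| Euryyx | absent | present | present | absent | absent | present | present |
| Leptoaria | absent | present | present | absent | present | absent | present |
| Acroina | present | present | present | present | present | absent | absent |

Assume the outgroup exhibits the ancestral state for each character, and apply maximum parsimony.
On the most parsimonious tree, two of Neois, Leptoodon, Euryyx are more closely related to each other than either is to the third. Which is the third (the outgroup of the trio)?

Neois

Character polarity is set by the outgroup: the derived state is whichever differs from the outgroup's state, so for C3, C5 the derived state is 'absent', and for the remaining characters it is 'present'.
C1 (derived state 'present') is shared by Acroina, Meroinus, and Neois — a synapomorphy uniting that clade.
All ingroup taxa share the derived state 'present' for C2; it defines the ingroup but does not resolve relationships within it.
Only Meroinus and Neois show the derived state 'absent' for C3, supporting them as a clade.
C4: derived state 'present' in Acroina only — an autapomorphy, so it tells us nothing about relationships among taxa.
C5: derived state 'absent' in Euryyx only — an autapomorphy, so it tells us nothing about relationships among taxa.
Only Euryyx and Leptoodon show the derived state 'present' for C6, supporting them as a clade.
Only Euryyx, Leptoaria, and Leptoodon show the derived state 'present' for C7, supporting them as a clade.
Most parsimonious ingroup topology: (((Neois,Meroinus),Acroina),((Leptoodon,Euryyx),Leptoaria)).
Euryyx and Leptoodon share a more recent common ancestor with each other than either does with Neois, so Neois is the least closely related of the three.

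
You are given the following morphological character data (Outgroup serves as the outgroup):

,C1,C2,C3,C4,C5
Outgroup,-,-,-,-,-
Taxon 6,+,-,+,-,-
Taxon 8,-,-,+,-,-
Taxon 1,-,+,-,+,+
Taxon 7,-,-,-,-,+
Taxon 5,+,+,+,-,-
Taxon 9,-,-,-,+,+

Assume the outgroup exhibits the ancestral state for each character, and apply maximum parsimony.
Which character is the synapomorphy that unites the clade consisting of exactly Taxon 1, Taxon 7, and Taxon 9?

The outgroup has state '-' for every character, so '+' is the derived state throughout.
C1 (derived state '+') is shared by Taxon 5 and Taxon 6 — a synapomorphy uniting that clade.
C2 (state '+') occurs in Taxon 1 and Taxon 5 but conflicts with the nesting implied by the other characters — most parsimoniously interpreted as homoplasy.
C3: derived state '+' in Taxon 5, Taxon 6, and Taxon 8 only — synapomorphy for {Taxon 5, Taxon 6, Taxon 8}.
C4: derived state '+' in Taxon 1 and Taxon 9 only — synapomorphy for {Taxon 1, Taxon 9}.
Only Taxon 1, Taxon 7, and Taxon 9 show the derived state '+' for C5, supporting them as a clade.
Most parsimonious ingroup topology: (((Taxon 6,Taxon 5),Taxon 8),((Taxon 1,Taxon 9),Taxon 7)).
The clade {Taxon 1, Taxon 7, Taxon 9} is supported by C5: its derived state '+' occurs in exactly those taxa and in no other taxon (including the outgroup).

C5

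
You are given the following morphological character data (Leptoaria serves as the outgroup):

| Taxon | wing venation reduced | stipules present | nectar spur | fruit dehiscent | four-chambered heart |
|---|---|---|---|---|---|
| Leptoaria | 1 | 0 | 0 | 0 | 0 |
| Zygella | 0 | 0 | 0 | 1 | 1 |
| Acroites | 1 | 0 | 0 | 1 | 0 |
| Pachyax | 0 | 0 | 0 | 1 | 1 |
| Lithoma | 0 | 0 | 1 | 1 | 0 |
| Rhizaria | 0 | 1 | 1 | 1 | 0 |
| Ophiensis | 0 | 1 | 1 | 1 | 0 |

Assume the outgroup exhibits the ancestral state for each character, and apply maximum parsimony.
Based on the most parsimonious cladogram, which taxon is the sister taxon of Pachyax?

Character polarity is set by the outgroup: the derived state is whichever differs from the outgroup's state, so for wing venation reduced the derived state is '0', and for the remaining characters it is '1'.
Only Lithoma, Ophiensis, Pachyax, Rhizaria, and Zygella show the derived state '0' for wing venation reduced, supporting them as a clade.
Only Ophiensis and Rhizaria show the derived state '1' for stipules present, supporting them as a clade.
nectar spur: derived state '1' in Lithoma, Ophiensis, and Rhizaria only — synapomorphy for {Lithoma, Ophiensis, Rhizaria}.
All ingroup taxa share the derived state '1' for fruit dehiscent; it defines the ingroup but does not resolve relationships within it.
four-chambered heart (derived state '1') is shared by Pachyax and Zygella — a synapomorphy uniting that clade.
Most parsimonious ingroup topology: (((Zygella,Pachyax),(Lithoma,(Rhizaria,Ophiensis))),Acroites).
Pachyax and Zygella form a cherry on this tree, so they are sister taxa.

Zygella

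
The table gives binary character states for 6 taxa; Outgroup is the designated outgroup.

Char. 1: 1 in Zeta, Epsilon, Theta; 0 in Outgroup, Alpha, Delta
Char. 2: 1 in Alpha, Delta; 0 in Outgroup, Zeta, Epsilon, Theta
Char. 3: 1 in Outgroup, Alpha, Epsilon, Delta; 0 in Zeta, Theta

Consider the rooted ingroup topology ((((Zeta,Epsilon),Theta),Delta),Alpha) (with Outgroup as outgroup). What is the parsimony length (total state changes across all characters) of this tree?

5

Map each character onto ((((Zeta,Epsilon),Theta),Delta),Alpha) (rooted by Outgroup) and count the minimum state changes it requires (Fitch parsimony):
Char. 1: 1; Char. 2: 2; Char. 3: 2.
Total tree length = 5.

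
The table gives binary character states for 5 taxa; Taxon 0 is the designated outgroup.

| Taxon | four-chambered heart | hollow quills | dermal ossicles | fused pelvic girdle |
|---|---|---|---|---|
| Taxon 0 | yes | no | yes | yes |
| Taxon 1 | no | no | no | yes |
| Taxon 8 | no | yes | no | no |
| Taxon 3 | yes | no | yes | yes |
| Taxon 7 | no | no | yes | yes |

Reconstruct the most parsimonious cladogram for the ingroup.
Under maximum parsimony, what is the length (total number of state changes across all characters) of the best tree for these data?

Character polarity is set by the outgroup: the derived state is whichever differs from the outgroup's state, so for four-chambered heart, dermal ossicles, fused pelvic girdle the derived state is 'no', and for the remaining characters it is 'yes'.
Only Taxon 1, Taxon 7, and Taxon 8 show the derived state 'no' for four-chambered heart, supporting them as a clade.
hollow quills: derived state 'yes' in Taxon 8 only — an autapomorphy, so it tells us nothing about relationships among taxa.
dermal ossicles (derived state 'no') is shared by Taxon 1 and Taxon 8 — a synapomorphy uniting that clade.
fused pelvic girdle (derived state 'no') is unique to Taxon 8 (autapomorphy; uninformative for grouping).
Most parsimonious ingroup topology: (((Taxon 1,Taxon 8),Taxon 7),Taxon 3).
Changes per character on this tree: four-chambered heart: 1; hollow quills: 1; dermal ossicles: 1; fused pelvic girdle: 1.
Total = 4.

4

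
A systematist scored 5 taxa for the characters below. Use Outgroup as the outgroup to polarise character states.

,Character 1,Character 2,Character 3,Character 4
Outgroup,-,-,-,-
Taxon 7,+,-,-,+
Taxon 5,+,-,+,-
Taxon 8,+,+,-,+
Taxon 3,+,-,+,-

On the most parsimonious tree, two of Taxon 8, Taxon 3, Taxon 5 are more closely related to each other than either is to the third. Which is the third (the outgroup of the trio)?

Taxon 8

The outgroup has state '-' for every character, so '+' is the derived state throughout.
All ingroup taxa share the derived state '+' for Character 1; it defines the ingroup but does not resolve relationships within it.
Character 2: derived state '+' in Taxon 8 only — an autapomorphy, so it tells us nothing about relationships among taxa.
Character 3: derived state '+' in Taxon 3 and Taxon 5 only — synapomorphy for {Taxon 3, Taxon 5}.
Character 4 (derived state '+') is shared by Taxon 7 and Taxon 8 — a synapomorphy uniting that clade.
Most parsimonious ingroup topology: ((Taxon 7,Taxon 8),(Taxon 5,Taxon 3)).
Taxon 5 and Taxon 3 share a more recent common ancestor with each other than either does with Taxon 8, so Taxon 8 is the least closely related of the three.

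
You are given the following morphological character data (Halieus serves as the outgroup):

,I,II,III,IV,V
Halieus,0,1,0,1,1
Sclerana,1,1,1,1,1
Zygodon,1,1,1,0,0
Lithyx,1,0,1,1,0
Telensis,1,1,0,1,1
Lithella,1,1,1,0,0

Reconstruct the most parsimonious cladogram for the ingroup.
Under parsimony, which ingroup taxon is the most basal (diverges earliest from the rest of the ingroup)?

Telensis

Character polarity is set by the outgroup: the derived state is whichever differs from the outgroup's state, so for II, IV, V the derived state is '0', and for the remaining characters it is '1'.
I (derived state '1') is shared by all ingroup taxa — unites the whole ingroup.
II: derived state '0' in Lithyx only — an autapomorphy, so it tells us nothing about relationships among taxa.
III (derived state '1') is shared by Lithella, Lithyx, Sclerana, and Zygodon — a synapomorphy uniting that clade.
IV: derived state '0' in Lithella and Zygodon only — synapomorphy for {Lithella, Zygodon}.
V (derived state '0') is shared by Lithella, Lithyx, and Zygodon — a synapomorphy uniting that clade.
Most parsimonious ingroup topology: ((Sclerana,((Zygodon,Lithella),Lithyx)),Telensis).
Telensis is sister to the clade containing all other ingroup taxa, so it is the earliest-diverging (most basal) ingroup lineage.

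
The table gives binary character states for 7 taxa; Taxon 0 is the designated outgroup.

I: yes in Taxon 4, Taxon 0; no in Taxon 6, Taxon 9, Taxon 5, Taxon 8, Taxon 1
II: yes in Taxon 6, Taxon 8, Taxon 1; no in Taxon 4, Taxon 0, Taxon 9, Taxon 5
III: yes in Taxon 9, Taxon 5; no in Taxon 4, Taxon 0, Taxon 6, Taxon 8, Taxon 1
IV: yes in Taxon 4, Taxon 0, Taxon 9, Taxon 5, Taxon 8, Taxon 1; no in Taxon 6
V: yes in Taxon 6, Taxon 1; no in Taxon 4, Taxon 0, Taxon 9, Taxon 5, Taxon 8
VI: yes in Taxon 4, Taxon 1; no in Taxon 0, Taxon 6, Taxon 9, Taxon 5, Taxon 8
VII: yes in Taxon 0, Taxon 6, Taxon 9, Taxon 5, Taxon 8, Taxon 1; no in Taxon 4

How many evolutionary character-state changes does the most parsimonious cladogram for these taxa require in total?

Character polarity is set by the outgroup: the derived state is whichever differs from the outgroup's state, so for I, IV, VII the derived state is 'no', and for the remaining characters it is 'yes'.
I (derived state 'no') is shared by Taxon 1, Taxon 5, Taxon 6, Taxon 8, and Taxon 9 — a synapomorphy uniting that clade.
II: derived state 'yes' in Taxon 1, Taxon 6, and Taxon 8 only — synapomorphy for {Taxon 1, Taxon 6, Taxon 8}.
Only Taxon 5 and Taxon 9 show the derived state 'yes' for III, supporting them as a clade.
IV (derived state 'no') is unique to Taxon 6 (autapomorphy; uninformative for grouping).
Only Taxon 1 and Taxon 6 show the derived state 'yes' for V, supporting them as a clade.
VI (state 'yes') occurs in Taxon 1 and Taxon 4 but conflicts with the nesting implied by the other characters — most parsimoniously interpreted as homoplasy.
VII (derived state 'no') is unique to Taxon 4 (autapomorphy; uninformative for grouping).
Most parsimonious ingroup topology: (((Taxon 9,Taxon 5),(Taxon 8,(Taxon 6,Taxon 1))),Taxon 4).
Changes per character on this tree: I: 1; II: 1; III: 1; IV: 1; V: 1; VI: 2; VII: 1.
Total = 8.

8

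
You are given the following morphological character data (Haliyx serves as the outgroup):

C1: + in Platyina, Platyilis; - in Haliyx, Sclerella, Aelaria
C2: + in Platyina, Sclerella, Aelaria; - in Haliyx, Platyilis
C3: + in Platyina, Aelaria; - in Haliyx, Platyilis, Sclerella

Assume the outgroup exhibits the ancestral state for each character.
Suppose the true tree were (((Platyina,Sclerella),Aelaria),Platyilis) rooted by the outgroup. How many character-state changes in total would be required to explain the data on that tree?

5

Map each character onto (((Platyina,Sclerella),Aelaria),Platyilis) (rooted by Haliyx) and count the minimum state changes it requires (Fitch parsimony):
C1: 2; C2: 1; C3: 2.
Total tree length = 5.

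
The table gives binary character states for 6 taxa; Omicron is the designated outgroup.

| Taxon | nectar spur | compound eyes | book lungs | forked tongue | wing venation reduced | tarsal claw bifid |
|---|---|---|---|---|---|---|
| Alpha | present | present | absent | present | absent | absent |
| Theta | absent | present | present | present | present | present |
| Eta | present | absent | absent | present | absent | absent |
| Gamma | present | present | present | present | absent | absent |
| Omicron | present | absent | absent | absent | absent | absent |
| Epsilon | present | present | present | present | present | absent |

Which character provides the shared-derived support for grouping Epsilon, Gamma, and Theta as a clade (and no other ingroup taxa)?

book lungs

Character polarity is set by the outgroup: the derived state is whichever differs from the outgroup's state, so for nectar spur the derived state is 'absent', and for the remaining characters it is 'present'.
nectar spur: derived state 'absent' in Theta only — an autapomorphy, so it tells us nothing about relationships among taxa.
compound eyes (derived state 'present') is shared by Alpha, Epsilon, Gamma, and Theta — a synapomorphy uniting that clade.
Only Epsilon, Gamma, and Theta show the derived state 'present' for book lungs, supporting them as a clade.
All ingroup taxa share the derived state 'present' for forked tongue; it defines the ingroup but does not resolve relationships within it.
wing venation reduced: derived state 'present' in Epsilon and Theta only — synapomorphy for {Epsilon, Theta}.
tarsal claw bifid (derived state 'present') is unique to Theta (autapomorphy; uninformative for grouping).
Most parsimonious ingroup topology: ((((Epsilon,Theta),Gamma),Alpha),Eta).
The clade {Epsilon, Gamma, Theta} is supported by book lungs: its derived state 'present' occurs in exactly those taxa and in no other taxon (including the outgroup).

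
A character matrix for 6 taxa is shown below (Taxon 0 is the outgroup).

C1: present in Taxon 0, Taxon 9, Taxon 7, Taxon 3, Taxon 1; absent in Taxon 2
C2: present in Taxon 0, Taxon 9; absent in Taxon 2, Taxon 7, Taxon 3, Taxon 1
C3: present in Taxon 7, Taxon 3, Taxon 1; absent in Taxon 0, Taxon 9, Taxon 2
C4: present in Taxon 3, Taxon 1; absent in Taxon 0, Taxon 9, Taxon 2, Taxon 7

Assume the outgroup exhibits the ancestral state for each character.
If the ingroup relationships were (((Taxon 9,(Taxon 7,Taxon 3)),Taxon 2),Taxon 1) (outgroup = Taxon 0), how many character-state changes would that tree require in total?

Map each character onto (((Taxon 9,(Taxon 7,Taxon 3)),Taxon 2),Taxon 1) (rooted by Taxon 0) and count the minimum state changes it requires (Fitch parsimony):
C1: 1; C2: 2; C3: 2; C4: 2.
Total tree length = 7.

7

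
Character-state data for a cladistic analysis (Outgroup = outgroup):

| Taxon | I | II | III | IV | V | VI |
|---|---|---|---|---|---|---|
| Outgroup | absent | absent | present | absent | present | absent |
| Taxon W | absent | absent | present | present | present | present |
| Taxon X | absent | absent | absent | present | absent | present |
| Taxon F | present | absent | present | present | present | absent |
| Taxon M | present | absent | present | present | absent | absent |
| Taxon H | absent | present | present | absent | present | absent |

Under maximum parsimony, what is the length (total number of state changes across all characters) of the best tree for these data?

7

Character polarity is set by the outgroup: the derived state is whichever differs from the outgroup's state, so for III, V the derived state is 'absent', and for the remaining characters it is 'present'.
I (derived state 'present') is shared by Taxon F and Taxon M — a synapomorphy uniting that clade.
II: derived state 'present' in Taxon H only — an autapomorphy, so it tells us nothing about relationships among taxa.
III (derived state 'absent') is unique to Taxon X (autapomorphy; uninformative for grouping).
Only Taxon F, Taxon M, Taxon W, and Taxon X show the derived state 'present' for IV, supporting them as a clade.
V (state 'absent') occurs in Taxon M and Taxon X but conflicts with the nesting implied by the other characters — most parsimoniously interpreted as homoplasy.
VI (derived state 'present') is shared by Taxon W and Taxon X — a synapomorphy uniting that clade.
Most parsimonious ingroup topology: (((Taxon W,Taxon X),(Taxon F,Taxon M)),Taxon H).
Changes per character on this tree: I: 1; II: 1; III: 1; IV: 1; V: 2; VI: 1.
Total = 7.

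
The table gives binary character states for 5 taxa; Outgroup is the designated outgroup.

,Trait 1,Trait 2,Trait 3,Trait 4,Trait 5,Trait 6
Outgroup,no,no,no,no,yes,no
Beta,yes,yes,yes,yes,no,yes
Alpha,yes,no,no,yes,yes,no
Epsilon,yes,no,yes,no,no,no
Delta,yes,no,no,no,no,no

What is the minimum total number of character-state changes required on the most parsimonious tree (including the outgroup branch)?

Character polarity is set by the outgroup: the derived state is whichever differs from the outgroup's state, so for Trait 5 the derived state is 'no', and for the remaining characters it is 'yes'.
Trait 1 (derived state 'yes') is shared by all ingroup taxa — unites the whole ingroup.
Trait 2 (derived state 'yes') is unique to Beta (autapomorphy; uninformative for grouping).
Trait 3 (derived state 'yes') is shared by Beta and Epsilon — a synapomorphy uniting that clade.
Trait 4 groups Alpha and Beta, which is incompatible with the clades supported by the remaining characters; treating it as convergent (homoplasy) costs fewer steps than any alternative tree.
Trait 5: derived state 'no' in Beta, Delta, and Epsilon only — synapomorphy for {Beta, Delta, Epsilon}.
Trait 6: derived state 'yes' in Beta only — an autapomorphy, so it tells us nothing about relationships among taxa.
Most parsimonious ingroup topology: (((Beta,Epsilon),Delta),Alpha).
Changes per character on this tree: Trait 1: 1; Trait 2: 1; Trait 3: 1; Trait 4: 2; Trait 5: 1; Trait 6: 1.
Total = 7.

7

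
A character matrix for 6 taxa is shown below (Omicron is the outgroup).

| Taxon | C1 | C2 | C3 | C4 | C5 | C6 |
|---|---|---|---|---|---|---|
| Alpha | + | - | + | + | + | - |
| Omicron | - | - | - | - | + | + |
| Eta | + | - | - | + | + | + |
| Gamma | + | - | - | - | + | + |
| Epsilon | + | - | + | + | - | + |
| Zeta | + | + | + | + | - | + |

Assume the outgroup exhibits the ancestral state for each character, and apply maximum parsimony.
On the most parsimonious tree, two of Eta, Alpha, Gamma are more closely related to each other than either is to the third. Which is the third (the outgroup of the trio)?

Gamma

Character polarity is set by the outgroup: the derived state is whichever differs from the outgroup's state, so for C5, C6 the derived state is '-', and for the remaining characters it is '+'.
C1 (derived state '+') is shared by all ingroup taxa — unites the whole ingroup.
C2: derived state '+' in Zeta only — an autapomorphy, so it tells us nothing about relationships among taxa.
C3 (derived state '+') is shared by Alpha, Epsilon, and Zeta — a synapomorphy uniting that clade.
C4: derived state '+' in Alpha, Epsilon, Eta, and Zeta only — synapomorphy for {Alpha, Epsilon, Eta, Zeta}.
Only Epsilon and Zeta show the derived state '-' for C5, supporting them as a clade.
C6 (derived state '-') is unique to Alpha (autapomorphy; uninformative for grouping).
Most parsimonious ingroup topology: (Gamma,(((Epsilon,Zeta),Alpha),Eta)).
Alpha and Eta share a more recent common ancestor with each other than either does with Gamma, so Gamma is the least closely related of the three.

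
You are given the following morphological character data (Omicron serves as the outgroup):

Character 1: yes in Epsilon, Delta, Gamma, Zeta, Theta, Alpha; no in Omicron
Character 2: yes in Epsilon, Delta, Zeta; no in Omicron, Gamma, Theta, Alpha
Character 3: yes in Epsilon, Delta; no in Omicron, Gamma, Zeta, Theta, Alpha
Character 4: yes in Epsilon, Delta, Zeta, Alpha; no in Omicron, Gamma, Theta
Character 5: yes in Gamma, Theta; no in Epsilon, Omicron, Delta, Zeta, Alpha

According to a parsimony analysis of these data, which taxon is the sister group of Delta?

Epsilon

The outgroup has state 'no' for every character, so 'yes' is the derived state throughout.
All ingroup taxa share the derived state 'yes' for Character 1; it defines the ingroup but does not resolve relationships within it.
Character 2: derived state 'yes' in Delta, Epsilon, and Zeta only — synapomorphy for {Delta, Epsilon, Zeta}.
Only Delta and Epsilon show the derived state 'yes' for Character 3, supporting them as a clade.
Character 4 (derived state 'yes') is shared by Alpha, Delta, Epsilon, and Zeta — a synapomorphy uniting that clade.
Character 5 (derived state 'yes') is shared by Gamma and Theta — a synapomorphy uniting that clade.
Most parsimonious ingroup topology: ((Alpha,((Epsilon,Delta),Zeta)),(Theta,Gamma)).
Delta and Epsilon form a cherry on this tree, so they are sister taxa.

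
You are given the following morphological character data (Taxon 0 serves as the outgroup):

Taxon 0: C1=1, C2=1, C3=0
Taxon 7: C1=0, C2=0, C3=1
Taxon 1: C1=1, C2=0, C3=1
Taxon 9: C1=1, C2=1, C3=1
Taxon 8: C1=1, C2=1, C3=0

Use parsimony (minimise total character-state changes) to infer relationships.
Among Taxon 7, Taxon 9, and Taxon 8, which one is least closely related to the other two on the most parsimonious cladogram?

Character polarity is set by the outgroup: the derived state is whichever differs from the outgroup's state, so for C1, C2 the derived state is '0', and for the remaining characters it is '1'.
C1 (derived state '0') is unique to Taxon 7 (autapomorphy; uninformative for grouping).
C2: derived state '0' in Taxon 1 and Taxon 7 only — synapomorphy for {Taxon 1, Taxon 7}.
C3: derived state '1' in Taxon 1, Taxon 7, and Taxon 9 only — synapomorphy for {Taxon 1, Taxon 7, Taxon 9}.
Most parsimonious ingroup topology: (((Taxon 7,Taxon 1),Taxon 9),Taxon 8).
Taxon 9 and Taxon 7 share a more recent common ancestor with each other than either does with Taxon 8, so Taxon 8 is the least closely related of the three.

Taxon 8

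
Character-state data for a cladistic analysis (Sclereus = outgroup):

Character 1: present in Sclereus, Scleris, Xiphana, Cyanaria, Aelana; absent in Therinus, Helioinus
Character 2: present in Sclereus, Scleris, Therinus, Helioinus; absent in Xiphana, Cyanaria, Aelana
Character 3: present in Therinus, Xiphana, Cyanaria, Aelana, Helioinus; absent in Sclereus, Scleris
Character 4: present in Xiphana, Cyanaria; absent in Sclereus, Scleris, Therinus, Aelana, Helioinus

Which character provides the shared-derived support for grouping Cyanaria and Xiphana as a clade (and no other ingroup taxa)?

Character polarity is set by the outgroup: the derived state is whichever differs from the outgroup's state, so for Character 1, Character 2 the derived state is 'absent', and for the remaining characters it is 'present'.
Only Helioinus and Therinus show the derived state 'absent' for Character 1, supporting them as a clade.
Only Aelana, Cyanaria, and Xiphana show the derived state 'absent' for Character 2, supporting them as a clade.
Only Aelana, Cyanaria, Helioinus, Therinus, and Xiphana show the derived state 'present' for Character 3, supporting them as a clade.
Character 4: derived state 'present' in Cyanaria and Xiphana only — synapomorphy for {Cyanaria, Xiphana}.
Most parsimonious ingroup topology: (Scleris,((Therinus,Helioinus),((Xiphana,Cyanaria),Aelana))).
The clade {Cyanaria, Xiphana} is supported by Character 4: its derived state 'present' occurs in exactly those taxa and in no other taxon (including the outgroup).

Character 4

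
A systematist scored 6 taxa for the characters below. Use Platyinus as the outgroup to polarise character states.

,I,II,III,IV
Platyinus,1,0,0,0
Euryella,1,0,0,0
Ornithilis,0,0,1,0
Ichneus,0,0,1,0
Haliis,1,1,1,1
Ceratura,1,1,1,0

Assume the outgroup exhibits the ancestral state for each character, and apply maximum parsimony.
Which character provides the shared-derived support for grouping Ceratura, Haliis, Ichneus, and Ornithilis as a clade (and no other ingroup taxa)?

III

Character polarity is set by the outgroup: the derived state is whichever differs from the outgroup's state, so for I the derived state is '0', and for the remaining characters it is '1'.
I: derived state '0' in Ichneus and Ornithilis only — synapomorphy for {Ichneus, Ornithilis}.
Only Ceratura and Haliis show the derived state '1' for II, supporting them as a clade.
Only Ceratura, Haliis, Ichneus, and Ornithilis show the derived state '1' for III, supporting them as a clade.
IV (derived state '1') is unique to Haliis (autapomorphy; uninformative for grouping).
Most parsimonious ingroup topology: (Euryella,((Ornithilis,Ichneus),(Haliis,Ceratura))).
The clade {Ceratura, Haliis, Ichneus, Ornithilis} is supported by III: its derived state '1' occurs in exactly those taxa and in no other taxon (including the outgroup).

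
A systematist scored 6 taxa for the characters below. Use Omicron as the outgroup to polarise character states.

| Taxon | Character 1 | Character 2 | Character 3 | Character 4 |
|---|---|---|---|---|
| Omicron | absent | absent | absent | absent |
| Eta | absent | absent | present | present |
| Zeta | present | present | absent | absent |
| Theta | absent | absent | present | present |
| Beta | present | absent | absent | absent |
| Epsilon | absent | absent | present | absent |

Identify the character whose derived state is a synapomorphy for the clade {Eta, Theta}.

Character 4

The outgroup has state 'absent' for every character, so 'present' is the derived state throughout.
Only Beta and Zeta show the derived state 'present' for Character 1, supporting them as a clade.
Character 2 (derived state 'present') is unique to Zeta (autapomorphy; uninformative for grouping).
Character 3 (derived state 'present') is shared by Epsilon, Eta, and Theta — a synapomorphy uniting that clade.
Character 4 (derived state 'present') is shared by Eta and Theta — a synapomorphy uniting that clade.
Most parsimonious ingroup topology: (((Eta,Theta),Epsilon),(Zeta,Beta)).
The clade {Eta, Theta} is supported by Character 4: its derived state 'present' occurs in exactly those taxa and in no other taxon (including the outgroup).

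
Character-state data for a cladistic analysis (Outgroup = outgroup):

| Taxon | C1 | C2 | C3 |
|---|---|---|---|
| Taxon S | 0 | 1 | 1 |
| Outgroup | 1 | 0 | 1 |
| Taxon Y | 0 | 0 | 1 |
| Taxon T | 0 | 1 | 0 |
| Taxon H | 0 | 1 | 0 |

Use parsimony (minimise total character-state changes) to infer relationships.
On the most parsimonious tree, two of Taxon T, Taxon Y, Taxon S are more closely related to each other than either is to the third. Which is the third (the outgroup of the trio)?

Taxon Y

Character polarity is set by the outgroup: the derived state is whichever differs from the outgroup's state, so for C1, C3 the derived state is '0', and for the remaining characters it is '1'.
C1 (derived state '0') is shared by all ingroup taxa — unites the whole ingroup.
C2: derived state '1' in Taxon H, Taxon S, and Taxon T only — synapomorphy for {Taxon H, Taxon S, Taxon T}.
Only Taxon H and Taxon T show the derived state '0' for C3, supporting them as a clade.
Most parsimonious ingroup topology: (Taxon Y,((Taxon T,Taxon H),Taxon S)).
Taxon S and Taxon T share a more recent common ancestor with each other than either does with Taxon Y, so Taxon Y is the least closely related of the three.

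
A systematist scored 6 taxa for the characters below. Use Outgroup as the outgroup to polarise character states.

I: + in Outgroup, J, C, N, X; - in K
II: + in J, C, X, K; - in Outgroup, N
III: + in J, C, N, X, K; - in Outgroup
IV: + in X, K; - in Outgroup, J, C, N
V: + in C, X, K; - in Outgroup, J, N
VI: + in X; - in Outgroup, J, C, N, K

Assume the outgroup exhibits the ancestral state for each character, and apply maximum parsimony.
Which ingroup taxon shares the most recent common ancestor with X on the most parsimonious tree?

Character polarity is set by the outgroup: the derived state is whichever differs from the outgroup's state, so for I the derived state is '-', and for the remaining characters it is '+'.
I: derived state '-' in K only — an autapomorphy, so it tells us nothing about relationships among taxa.
II (derived state '+') is shared by C, J, K, and X — a synapomorphy uniting that clade.
III (derived state '+') is shared by all ingroup taxa — unites the whole ingroup.
Only K and X show the derived state '+' for IV, supporting them as a clade.
V (derived state '+') is shared by C, K, and X — a synapomorphy uniting that clade.
VI: derived state '+' in X only — an autapomorphy, so it tells us nothing about relationships among taxa.
Most parsimonious ingroup topology: ((J,(C,(X,K))),N).
X and K form a cherry on this tree, so they are sister taxa.

K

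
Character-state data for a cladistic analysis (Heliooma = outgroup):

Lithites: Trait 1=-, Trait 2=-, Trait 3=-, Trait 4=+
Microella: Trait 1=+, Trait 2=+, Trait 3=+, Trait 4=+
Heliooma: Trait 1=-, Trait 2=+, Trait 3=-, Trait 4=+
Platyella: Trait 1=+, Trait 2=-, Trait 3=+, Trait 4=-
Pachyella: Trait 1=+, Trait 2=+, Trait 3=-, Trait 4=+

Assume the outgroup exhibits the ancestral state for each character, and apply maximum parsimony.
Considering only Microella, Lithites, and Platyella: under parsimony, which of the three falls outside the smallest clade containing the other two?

Character polarity is set by the outgroup: the derived state is whichever differs from the outgroup's state, so for Trait 2, Trait 4 the derived state is '-', and for the remaining characters it is '+'.
Only Microella, Pachyella, and Platyella show the derived state '+' for Trait 1, supporting them as a clade.
Trait 2 groups Lithites and Platyella, which is incompatible with the clades supported by the remaining characters; treating it as convergent (homoplasy) costs fewer steps than any alternative tree.
Trait 3: derived state '+' in Microella and Platyella only — synapomorphy for {Microella, Platyella}.
Trait 4: derived state '-' in Platyella only — an autapomorphy, so it tells us nothing about relationships among taxa.
Most parsimonious ingroup topology: (((Platyella,Microella),Pachyella),Lithites).
Microella and Platyella share a more recent common ancestor with each other than either does with Lithites, so Lithites is the least closely related of the three.

Lithites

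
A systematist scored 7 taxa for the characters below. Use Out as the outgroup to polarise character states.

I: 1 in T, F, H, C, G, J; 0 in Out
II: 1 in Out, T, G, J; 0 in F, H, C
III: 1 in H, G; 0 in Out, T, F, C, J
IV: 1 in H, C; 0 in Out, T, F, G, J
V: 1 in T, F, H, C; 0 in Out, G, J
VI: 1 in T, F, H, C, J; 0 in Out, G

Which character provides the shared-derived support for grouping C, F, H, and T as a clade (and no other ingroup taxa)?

V

Character polarity is set by the outgroup: the derived state is whichever differs from the outgroup's state, so for II the derived state is '0', and for the remaining characters it is '1'.
All ingroup taxa share the derived state '1' for I; it defines the ingroup but does not resolve relationships within it.
II (derived state '0') is shared by C, F, and H — a synapomorphy uniting that clade.
III groups G and H, which is incompatible with the clades supported by the remaining characters; treating it as convergent (homoplasy) costs fewer steps than any alternative tree.
IV: derived state '1' in C and H only — synapomorphy for {C, H}.
Only C, F, H, and T show the derived state '1' for V, supporting them as a clade.
VI (derived state '1') is shared by C, F, H, J, and T — a synapomorphy uniting that clade.
Most parsimonious ingroup topology: (((T,(F,(H,C))),J),G).
The clade {C, F, H, T} is supported by V: its derived state '1' occurs in exactly those taxa and in no other taxon (including the outgroup).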